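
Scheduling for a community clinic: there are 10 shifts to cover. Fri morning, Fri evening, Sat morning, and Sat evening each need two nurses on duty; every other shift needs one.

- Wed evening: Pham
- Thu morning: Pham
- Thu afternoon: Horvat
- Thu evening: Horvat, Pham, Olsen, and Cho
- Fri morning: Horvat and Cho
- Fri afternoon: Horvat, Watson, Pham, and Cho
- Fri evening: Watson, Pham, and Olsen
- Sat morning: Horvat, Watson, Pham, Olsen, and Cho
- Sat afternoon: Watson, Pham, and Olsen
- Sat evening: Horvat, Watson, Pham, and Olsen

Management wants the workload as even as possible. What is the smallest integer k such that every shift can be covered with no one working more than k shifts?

With 5 nurses and 14 worker-slots to fill, someone must work at least ⌈14/5⌉ = 3 shifts, so k ≥ 3.
k = 3 works: Wed evening→Pham, Thu morning→Pham, Thu afternoon→Horvat, Thu evening→Horvat, Fri morning→Horvat+Cho, Fri afternoon→Cho, Fri evening→Watson+Pham, Sat morning→Olsen+Cho, Sat afternoon→Watson, Sat evening→Watson+Olsen.
Loads: Horvat 3, Watson 3, Pham 3, Olsen 2, Cho 3 — all ≤ 3.

3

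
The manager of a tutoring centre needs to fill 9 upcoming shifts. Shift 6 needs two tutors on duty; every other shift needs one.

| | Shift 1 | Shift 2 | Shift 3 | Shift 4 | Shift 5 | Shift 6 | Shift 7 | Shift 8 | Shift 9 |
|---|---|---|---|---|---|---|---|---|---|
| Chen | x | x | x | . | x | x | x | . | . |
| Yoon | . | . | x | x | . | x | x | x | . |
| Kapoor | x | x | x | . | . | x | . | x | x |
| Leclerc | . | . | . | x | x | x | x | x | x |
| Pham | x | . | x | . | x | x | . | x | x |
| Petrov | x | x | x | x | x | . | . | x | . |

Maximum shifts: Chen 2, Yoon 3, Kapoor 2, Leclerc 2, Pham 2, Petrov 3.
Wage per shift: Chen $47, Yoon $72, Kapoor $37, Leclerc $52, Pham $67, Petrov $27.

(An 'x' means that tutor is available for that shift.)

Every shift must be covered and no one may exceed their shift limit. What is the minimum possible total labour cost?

$420

Picking the cheapest available tutor for each shift independently would cost $330, but that ignores the shift limits.
An optimal schedule: Shift 1→Petrov, Shift 2→Petrov, Shift 3→Kapoor, Shift 4→Petrov, Shift 5→Chen, Shift 6→Leclerc+Pham, Shift 7→Chen, Shift 8→Leclerc, Shift 9→Kapoor.
Total: 27 + 27 + 37 + 27 + 47 + 52 + 67 + 47 + 52 + 37 = $420.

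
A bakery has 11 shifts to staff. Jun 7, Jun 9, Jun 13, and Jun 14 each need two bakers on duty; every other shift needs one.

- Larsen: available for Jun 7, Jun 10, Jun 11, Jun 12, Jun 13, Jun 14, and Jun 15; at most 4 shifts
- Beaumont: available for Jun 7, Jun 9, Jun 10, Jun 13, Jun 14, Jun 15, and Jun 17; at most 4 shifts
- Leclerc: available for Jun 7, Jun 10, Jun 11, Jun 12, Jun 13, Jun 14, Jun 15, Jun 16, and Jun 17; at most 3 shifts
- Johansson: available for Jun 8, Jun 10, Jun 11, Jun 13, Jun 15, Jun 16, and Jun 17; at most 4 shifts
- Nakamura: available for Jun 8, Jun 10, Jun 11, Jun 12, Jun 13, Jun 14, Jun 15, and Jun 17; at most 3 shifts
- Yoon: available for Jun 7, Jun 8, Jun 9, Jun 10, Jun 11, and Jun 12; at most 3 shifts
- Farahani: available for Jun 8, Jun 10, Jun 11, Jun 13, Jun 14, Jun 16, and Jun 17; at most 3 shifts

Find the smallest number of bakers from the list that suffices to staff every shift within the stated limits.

15 slots to fill and no one can take more than 4, so at least ⌈15/4⌉ = 4 bakers are needed.
Larsen, Beaumont, Johansson, and Yoon alone can cover everything: Jun 7→Larsen+Beaumont, Jun 8→Johansson, Jun 9→Beaumont+Yoon, Jun 10→Yoon, Jun 11→Yoon, Jun 12→Larsen, Jun 13→Larsen+Johansson, Jun 14→Larsen+Beaumont, Jun 15→Johansson, Jun 16→Johansson, Jun 17→Beaumont.

4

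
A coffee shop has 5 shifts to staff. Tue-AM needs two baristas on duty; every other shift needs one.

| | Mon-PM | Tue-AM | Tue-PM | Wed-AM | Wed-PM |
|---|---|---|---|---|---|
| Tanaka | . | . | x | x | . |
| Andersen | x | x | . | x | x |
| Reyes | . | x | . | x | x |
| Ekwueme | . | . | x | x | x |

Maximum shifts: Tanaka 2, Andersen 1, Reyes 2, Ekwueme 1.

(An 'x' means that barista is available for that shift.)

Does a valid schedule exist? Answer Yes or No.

Total capacity is 6 and 6 slots are needed, so capacity alone doesn't rule it out.
Shifts {Mon-PM, Tue-AM} need 3 worker-slots in total, but the baristas available for any of those shifts (Andersen and Reyes) can supply at most 2 among them. So no valid schedule exists.

No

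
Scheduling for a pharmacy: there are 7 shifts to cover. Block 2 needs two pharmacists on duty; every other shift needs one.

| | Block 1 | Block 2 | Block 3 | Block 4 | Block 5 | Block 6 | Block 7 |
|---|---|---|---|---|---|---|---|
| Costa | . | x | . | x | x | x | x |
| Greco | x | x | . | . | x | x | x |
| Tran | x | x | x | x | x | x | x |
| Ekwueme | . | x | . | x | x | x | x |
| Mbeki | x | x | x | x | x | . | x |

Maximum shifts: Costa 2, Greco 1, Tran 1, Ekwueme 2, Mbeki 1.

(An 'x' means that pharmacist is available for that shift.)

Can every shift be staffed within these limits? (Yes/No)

No

Total capacity is 2+1+1+2+1 = 7 but 8 worker-slots are needed — infeasible.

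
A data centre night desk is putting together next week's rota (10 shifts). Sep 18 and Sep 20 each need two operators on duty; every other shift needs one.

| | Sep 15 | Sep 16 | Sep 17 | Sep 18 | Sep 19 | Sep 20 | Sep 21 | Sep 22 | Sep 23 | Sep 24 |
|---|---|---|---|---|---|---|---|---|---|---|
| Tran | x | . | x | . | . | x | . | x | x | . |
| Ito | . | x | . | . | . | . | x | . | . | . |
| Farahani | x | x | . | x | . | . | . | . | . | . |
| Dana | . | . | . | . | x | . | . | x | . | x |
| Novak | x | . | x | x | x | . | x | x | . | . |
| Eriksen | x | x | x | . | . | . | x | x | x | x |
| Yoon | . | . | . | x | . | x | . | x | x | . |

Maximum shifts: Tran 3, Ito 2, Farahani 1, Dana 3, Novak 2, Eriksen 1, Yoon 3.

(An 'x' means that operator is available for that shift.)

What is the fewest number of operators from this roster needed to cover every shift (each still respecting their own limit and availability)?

12 slots to fill and no one can take more than 3, so at least ⌈12/3⌉ = 4 operators are needed.
Any 4 operators together have capacity at most 3+3+3+2 = 11 < 12 slots, so 4 can never suffice.
Tran, Ito, Farahani, Dana, and Yoon alone can cover everything: Sep 15→Tran, Sep 16→Ito, Sep 17→Tran, Sep 18→Farahani+Yoon, Sep 19→Dana, Sep 20→Tran+Yoon, Sep 21→Ito, Sep 22→Dana, Sep 23→Yoon, Sep 24→Dana.

5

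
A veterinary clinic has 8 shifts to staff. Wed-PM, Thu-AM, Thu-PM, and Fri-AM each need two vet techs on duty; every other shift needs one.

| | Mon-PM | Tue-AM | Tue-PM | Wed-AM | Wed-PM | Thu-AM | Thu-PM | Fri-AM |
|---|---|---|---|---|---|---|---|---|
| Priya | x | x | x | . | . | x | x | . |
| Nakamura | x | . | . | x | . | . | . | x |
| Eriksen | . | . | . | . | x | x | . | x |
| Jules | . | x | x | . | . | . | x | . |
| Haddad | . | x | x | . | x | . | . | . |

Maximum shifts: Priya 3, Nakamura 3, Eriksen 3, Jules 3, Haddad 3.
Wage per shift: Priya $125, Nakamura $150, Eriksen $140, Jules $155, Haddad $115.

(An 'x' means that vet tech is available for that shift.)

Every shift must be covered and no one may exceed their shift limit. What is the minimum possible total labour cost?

$1595

Wed-AM can only be covered by Nakamura, so that assignment is forced.
Wed-PM can only be covered by Eriksen and Haddad, so that assignment is forced.
Thu-AM can only be covered by Priya and Eriksen, so that assignment is forced.
Picking the cheapest available vet tech for each shift independently would cost $1595, and that bound is achievable.
An optimal schedule: Mon-PM→Priya, Tue-AM→Haddad, Tue-PM→Haddad, Wed-AM→Nakamura, Wed-PM→Haddad+Eriksen, Thu-AM→Priya+Eriksen, Thu-PM→Priya+Jules, Fri-AM→Eriksen+Nakamura.
Total: 125 + 115 + 115 + 150 + 115 + 140 + 125 + 140 + 125 + 155 + 140 + 150 = $1595.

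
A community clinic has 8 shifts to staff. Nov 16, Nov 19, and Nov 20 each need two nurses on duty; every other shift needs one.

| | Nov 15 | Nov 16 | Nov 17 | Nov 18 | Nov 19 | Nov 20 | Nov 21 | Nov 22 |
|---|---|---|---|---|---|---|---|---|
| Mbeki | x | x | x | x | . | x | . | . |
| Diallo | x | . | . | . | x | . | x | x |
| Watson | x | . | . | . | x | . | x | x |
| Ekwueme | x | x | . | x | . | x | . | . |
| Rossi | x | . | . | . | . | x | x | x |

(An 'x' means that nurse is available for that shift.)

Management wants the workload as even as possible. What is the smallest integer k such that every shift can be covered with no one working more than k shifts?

3

With 5 nurses and 11 worker-slots to fill, someone must work at least ⌈11/5⌉ = 3 shifts, so k ≥ 3.
k = 3 works: Nov 15→Watson, Nov 16→Mbeki+Ekwueme, Nov 17→Mbeki, Nov 18→Mbeki, Nov 19→Diallo+Watson, Nov 20→Ekwueme+Rossi, Nov 21→Diallo, Nov 22→Diallo.
Loads: Mbeki 3, Diallo 3, Watson 2, Ekwueme 2, Rossi 1 — all ≤ 3.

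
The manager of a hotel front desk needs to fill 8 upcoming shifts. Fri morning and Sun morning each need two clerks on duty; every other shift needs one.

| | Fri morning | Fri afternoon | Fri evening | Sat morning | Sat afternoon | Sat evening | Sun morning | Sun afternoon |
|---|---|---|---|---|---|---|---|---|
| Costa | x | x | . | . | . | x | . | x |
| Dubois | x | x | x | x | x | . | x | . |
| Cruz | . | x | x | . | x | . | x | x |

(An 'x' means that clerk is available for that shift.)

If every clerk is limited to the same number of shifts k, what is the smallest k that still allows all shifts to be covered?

4

With 3 clerks and 10 worker-slots to fill, someone must work at least ⌈10/3⌉ = 4 shifts, so k ≥ 4.
k = 4 works: Fri morning→Costa+Dubois, Fri afternoon→Costa, Fri evening→Dubois, Sat morning→Dubois, Sat afternoon→Cruz, Sat evening→Costa, Sun morning→Dubois+Cruz, Sun afternoon→Costa.
Loads: Costa 4, Dubois 4, Cruz 2 — all ≤ 4.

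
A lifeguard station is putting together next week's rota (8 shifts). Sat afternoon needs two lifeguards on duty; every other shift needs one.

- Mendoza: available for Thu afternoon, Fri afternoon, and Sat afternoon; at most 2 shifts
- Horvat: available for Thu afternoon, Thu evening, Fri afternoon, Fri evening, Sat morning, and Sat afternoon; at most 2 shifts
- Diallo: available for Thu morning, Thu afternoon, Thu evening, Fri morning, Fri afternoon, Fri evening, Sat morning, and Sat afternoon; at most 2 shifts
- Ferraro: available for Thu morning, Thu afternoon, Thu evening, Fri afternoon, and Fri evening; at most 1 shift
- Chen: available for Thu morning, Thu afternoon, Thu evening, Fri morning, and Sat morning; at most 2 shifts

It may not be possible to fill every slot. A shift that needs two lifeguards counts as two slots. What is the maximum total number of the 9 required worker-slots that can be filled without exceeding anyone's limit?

Total capacity across all lifeguards is 2+2+2+1+2 = 9, and 9 slots are needed, so at most 9 can be filled.
An assignment achieving 9: Thu morning→Diallo, Thu afternoon→Chen, Thu evening→Ferraro, Fri morning→Diallo, Fri afternoon→Mendoza, Fri evening→Horvat, Sat morning→Chen, Sat afternoon→Mendoza+Horvat.
Loads: Mendoza 2/2, Horvat 2/2, Diallo 2/2, Ferraro 1/1, Chen 2/2.

9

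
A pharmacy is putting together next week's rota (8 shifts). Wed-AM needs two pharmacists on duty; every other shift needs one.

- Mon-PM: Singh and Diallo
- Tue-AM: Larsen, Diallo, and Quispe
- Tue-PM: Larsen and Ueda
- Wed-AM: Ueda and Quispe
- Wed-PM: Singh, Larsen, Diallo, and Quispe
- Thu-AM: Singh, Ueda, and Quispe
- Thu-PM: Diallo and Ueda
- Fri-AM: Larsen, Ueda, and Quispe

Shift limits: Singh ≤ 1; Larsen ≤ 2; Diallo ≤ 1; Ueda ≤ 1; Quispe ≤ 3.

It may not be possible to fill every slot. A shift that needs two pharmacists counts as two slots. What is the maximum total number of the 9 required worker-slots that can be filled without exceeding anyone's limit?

8

Total capacity across all pharmacists is 1+2+1+1+3 = 8, and 9 slots are needed, so at most 8 can be filled.
An assignment achieving 8: Mon-PM→Singh, Tue-AM→Larsen, Tue-PM→Larsen, Wed-AM→Ueda+Quispe, Thu-AM→Quispe, Thu-PM→Diallo, Fri-AM→Quispe.
Loads: Singh 1/1, Larsen 2/2, Diallo 1/1, Ueda 1/1, Quispe 3/3.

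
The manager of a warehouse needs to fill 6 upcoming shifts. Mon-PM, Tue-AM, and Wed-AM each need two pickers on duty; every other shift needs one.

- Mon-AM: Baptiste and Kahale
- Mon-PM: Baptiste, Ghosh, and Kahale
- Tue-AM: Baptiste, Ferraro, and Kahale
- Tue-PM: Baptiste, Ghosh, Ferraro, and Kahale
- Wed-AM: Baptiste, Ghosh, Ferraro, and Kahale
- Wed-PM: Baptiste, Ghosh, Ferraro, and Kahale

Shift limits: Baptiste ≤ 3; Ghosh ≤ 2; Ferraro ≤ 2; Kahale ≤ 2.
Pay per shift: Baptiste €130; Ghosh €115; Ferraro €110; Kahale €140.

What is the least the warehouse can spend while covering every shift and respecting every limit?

Picking the cheapest available picker for each shift independently would cost €1060, but that ignores the shift limits.
An optimal schedule: Mon-AM→Baptiste, Mon-PM→Baptiste+Ghosh, Tue-AM→Baptiste+Ferraro, Tue-PM→Ghosh, Wed-AM→Ferraro+Kahale, Wed-PM→Kahale.
Total: 130 + 130 + 115 + 130 + 110 + 115 + 110 + 140 + 140 = €1120.

€1120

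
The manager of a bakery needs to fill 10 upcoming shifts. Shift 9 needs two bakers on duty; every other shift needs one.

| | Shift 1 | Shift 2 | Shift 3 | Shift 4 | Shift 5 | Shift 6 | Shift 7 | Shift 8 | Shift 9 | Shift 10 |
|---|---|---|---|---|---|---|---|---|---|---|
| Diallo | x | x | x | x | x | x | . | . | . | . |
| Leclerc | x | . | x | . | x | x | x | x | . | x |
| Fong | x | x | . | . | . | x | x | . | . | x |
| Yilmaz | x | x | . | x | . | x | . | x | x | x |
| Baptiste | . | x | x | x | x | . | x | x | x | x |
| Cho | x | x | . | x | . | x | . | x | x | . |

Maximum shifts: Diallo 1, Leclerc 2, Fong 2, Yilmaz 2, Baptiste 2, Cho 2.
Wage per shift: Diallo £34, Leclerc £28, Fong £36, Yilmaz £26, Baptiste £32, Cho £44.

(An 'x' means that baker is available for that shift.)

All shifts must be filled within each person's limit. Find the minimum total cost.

£366

Picking the cheapest available baker for each shift independently would cost £298, but that ignores the shift limits.
An optimal schedule: Shift 1→Fong, Shift 2→Cho, Shift 3→Diallo, Shift 4→Yilmaz, Shift 5→Leclerc, Shift 6→Cho, Shift 7→Leclerc, Shift 8→Baptiste, Shift 9→Yilmaz+Baptiste, Shift 10→Fong.
Total: 36 + 44 + 34 + 26 + 28 + 44 + 28 + 32 + 26 + 32 + 36 = £366.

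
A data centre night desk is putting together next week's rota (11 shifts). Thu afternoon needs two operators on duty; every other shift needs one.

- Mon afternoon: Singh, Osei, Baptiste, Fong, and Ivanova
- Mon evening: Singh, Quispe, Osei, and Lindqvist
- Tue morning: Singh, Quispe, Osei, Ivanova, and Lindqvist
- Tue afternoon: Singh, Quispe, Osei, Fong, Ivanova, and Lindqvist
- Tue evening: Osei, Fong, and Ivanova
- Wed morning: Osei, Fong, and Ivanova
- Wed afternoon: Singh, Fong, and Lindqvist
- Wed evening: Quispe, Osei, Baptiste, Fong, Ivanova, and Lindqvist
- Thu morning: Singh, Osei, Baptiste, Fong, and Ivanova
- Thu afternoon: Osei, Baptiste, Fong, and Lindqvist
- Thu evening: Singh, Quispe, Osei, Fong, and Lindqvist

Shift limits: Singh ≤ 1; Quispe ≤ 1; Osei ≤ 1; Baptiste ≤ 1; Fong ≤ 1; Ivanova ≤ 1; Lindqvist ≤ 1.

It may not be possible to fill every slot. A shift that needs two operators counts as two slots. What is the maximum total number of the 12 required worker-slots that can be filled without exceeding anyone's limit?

Total capacity across all operators is 1+1+1+1+1+1+1 = 7, and 12 slots are needed, so at most 7 can be filled.
An assignment achieving 7: Mon afternoon→Ivanova, Mon evening→Quispe, Tue evening→Osei, Wed morning→Fong, Wed afternoon→Singh, Thu afternoon→Baptiste+Lindqvist.
Loads: Singh 1/1, Quispe 1/1, Osei 1/1, Baptiste 1/1, Fong 1/1, Ivanova 1/1, Lindqvist 1/1.

7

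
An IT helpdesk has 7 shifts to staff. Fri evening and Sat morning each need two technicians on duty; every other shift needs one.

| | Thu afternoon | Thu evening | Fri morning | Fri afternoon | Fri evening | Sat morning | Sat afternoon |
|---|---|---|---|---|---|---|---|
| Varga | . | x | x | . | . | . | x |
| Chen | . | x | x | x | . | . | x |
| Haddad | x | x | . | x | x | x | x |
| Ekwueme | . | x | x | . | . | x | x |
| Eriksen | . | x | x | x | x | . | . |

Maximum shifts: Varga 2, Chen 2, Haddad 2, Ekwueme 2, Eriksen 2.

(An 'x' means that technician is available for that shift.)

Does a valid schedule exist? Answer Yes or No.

No

Total capacity is 10 and 9 slots are needed, so capacity alone doesn't rule it out.
Shifts {Thu afternoon, Fri evening, Sat morning} need 5 worker-slots in total, but the technicians available for any of those shifts (Haddad, Ekwueme, and Eriksen) can supply at most 4 among them. So no valid schedule exists.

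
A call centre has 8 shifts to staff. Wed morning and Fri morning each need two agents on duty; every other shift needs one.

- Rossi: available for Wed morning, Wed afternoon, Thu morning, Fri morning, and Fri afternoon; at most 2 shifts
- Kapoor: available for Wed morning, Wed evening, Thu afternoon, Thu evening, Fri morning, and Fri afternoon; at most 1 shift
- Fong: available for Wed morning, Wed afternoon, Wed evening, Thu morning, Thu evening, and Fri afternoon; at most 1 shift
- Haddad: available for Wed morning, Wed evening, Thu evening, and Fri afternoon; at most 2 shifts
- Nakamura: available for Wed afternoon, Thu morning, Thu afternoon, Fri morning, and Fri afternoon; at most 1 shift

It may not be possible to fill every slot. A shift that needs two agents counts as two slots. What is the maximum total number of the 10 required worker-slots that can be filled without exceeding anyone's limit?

Total capacity across all agents is 2+1+1+2+1 = 7, and 10 slots are needed, so at most 7 can be filled.
An assignment achieving 7: Wed morning→Haddad, Wed afternoon→Rossi, Wed evening→Fong, Thu morning→Rossi, Thu afternoon→Kapoor, Thu evening→Haddad, Fri morning→Nakamura.
Loads: Rossi 2/2, Kapoor 1/1, Fong 1/1, Haddad 2/2, Nakamura 1/1.

7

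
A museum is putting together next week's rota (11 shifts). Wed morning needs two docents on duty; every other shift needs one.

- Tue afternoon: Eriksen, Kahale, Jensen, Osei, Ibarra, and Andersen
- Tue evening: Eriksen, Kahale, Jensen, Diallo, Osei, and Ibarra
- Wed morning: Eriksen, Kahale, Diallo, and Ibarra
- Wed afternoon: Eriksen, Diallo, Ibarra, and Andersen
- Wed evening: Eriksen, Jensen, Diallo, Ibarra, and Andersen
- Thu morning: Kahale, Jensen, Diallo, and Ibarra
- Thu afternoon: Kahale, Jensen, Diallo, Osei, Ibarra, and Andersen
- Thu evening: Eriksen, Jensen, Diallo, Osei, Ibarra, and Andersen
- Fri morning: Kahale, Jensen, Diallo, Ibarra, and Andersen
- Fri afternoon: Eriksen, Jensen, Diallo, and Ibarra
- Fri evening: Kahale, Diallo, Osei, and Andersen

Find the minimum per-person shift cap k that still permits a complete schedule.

2

With 7 docents and 12 worker-slots to fill, someone must work at least ⌈12/7⌉ = 2 shifts, so k ≥ 2.
k = 2 works: Tue afternoon→Osei, Tue evening→Diallo, Wed morning→Diallo+Ibarra, Wed afternoon→Eriksen, Wed evening→Jensen, Thu morning→Kahale, Thu afternoon→Osei, Thu evening→Ibarra, Fri morning→Jensen, Fri afternoon→Eriksen, Fri evening→Kahale.
Loads: Eriksen 2, Kahale 2, Jensen 2, Diallo 2, Osei 2, Ibarra 2, Andersen 0 — all ≤ 2.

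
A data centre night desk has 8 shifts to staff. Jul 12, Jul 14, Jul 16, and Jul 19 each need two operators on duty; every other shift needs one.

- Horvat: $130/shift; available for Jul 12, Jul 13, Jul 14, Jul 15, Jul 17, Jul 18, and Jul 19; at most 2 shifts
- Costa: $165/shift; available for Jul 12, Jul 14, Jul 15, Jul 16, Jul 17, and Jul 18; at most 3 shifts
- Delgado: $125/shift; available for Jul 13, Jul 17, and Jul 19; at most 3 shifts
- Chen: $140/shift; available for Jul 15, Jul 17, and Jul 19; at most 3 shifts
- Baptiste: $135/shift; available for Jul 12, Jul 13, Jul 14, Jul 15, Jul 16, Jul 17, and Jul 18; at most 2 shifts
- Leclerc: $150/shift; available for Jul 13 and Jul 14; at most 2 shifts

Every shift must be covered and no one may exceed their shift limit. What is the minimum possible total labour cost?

$1665

Jul 16 can only be covered by Costa and Baptiste, so that assignment is forced.
Picking the cheapest available operator for each shift independently would cost $1595, but that ignores the shift limits.
An optimal schedule: Jul 12→Horvat+Baptiste, Jul 13→Delgado, Jul 14→Leclerc+Costa, Jul 15→Chen, Jul 16→Baptiste+Costa, Jul 17→Delgado, Jul 18→Horvat, Jul 19→Delgado+Chen.
Total: 130 + 135 + 125 + 150 + 165 + 140 + 135 + 165 + 125 + 130 + 125 + 140 = $1665.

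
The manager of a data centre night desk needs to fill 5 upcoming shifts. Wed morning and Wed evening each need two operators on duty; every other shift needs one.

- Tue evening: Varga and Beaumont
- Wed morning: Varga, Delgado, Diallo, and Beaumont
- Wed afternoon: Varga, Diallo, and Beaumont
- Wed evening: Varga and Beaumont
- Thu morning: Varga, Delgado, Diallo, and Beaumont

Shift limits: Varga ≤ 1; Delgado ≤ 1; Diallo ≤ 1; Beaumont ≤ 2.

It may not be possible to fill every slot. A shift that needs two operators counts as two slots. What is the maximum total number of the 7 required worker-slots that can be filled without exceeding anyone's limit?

5

Total capacity across all operators is 1+1+1+2 = 5, and 7 slots are needed, so at most 5 can be filled.
An assignment achieving 5: Tue evening→Varga, Wed morning→Delgado+Beaumont, Wed afternoon→Diallo, Wed evening→Beaumont.
Loads: Varga 1/1, Delgado 1/1, Diallo 1/1, Beaumont 2/2.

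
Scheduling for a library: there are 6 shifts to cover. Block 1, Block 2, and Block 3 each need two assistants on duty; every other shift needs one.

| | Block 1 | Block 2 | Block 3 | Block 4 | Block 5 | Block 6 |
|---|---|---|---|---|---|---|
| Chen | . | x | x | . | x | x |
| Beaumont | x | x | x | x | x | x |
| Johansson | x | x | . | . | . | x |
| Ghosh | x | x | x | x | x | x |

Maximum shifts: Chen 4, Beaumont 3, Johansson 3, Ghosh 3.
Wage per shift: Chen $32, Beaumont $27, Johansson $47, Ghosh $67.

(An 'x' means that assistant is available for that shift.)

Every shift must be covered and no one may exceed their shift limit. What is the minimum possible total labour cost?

$303

Picking the cheapest available assistant for each shift independently would cost $273, but that ignores the shift limits.
An optimal schedule: Block 1→Beaumont+Johansson, Block 2→Chen+Johansson, Block 3→Chen+Beaumont, Block 4→Beaumont, Block 5→Chen, Block 6→Chen.
Total: 27 + 47 + 32 + 47 + 32 + 27 + 27 + 32 + 32 = $303.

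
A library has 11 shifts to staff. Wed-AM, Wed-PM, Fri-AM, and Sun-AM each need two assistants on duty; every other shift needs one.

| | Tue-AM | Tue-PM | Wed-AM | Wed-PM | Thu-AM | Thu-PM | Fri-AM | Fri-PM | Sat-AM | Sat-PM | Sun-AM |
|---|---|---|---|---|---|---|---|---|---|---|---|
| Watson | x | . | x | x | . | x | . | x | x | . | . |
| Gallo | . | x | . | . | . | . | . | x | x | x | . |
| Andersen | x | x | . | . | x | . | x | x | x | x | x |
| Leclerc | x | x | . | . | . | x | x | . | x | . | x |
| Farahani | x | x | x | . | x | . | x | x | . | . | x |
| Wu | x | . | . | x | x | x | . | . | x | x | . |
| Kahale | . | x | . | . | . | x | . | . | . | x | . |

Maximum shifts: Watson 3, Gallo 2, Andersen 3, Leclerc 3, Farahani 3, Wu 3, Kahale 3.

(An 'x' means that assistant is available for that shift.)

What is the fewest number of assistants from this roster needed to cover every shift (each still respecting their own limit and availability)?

15 slots to fill and no one can take more than 3, so at least ⌈15/3⌉ = 5 assistants are needed.
Watson, Andersen, Leclerc, Farahani, and Wu alone can cover everything: Tue-AM→Wu, Tue-PM→Andersen, Wed-AM→Watson+Farahani, Wed-PM→Watson+Wu, Thu-AM→Andersen, Thu-PM→Leclerc, Fri-AM→Leclerc+Farahani, Fri-PM→Watson, Sat-AM→Wu, Sat-PM→Andersen, Sun-AM→Leclerc+Farahani.

5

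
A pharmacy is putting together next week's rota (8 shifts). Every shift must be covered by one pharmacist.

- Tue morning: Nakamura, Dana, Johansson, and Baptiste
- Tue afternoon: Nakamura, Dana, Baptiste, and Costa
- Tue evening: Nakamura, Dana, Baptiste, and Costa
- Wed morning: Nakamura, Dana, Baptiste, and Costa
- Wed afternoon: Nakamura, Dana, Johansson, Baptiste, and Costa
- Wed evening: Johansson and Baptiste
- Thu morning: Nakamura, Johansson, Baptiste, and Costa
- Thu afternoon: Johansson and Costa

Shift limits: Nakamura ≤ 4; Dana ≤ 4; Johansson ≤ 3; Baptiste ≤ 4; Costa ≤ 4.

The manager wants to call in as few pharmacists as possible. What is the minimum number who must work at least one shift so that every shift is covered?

8 slots to fill and no one can take more than 4, so at least ⌈8/4⌉ = 2 pharmacists are needed.
Baptiste and Costa alone can cover everything: Tue morning→Baptiste, Tue afternoon→Baptiste, Tue evening→Baptiste, Wed morning→Costa, Wed afternoon→Costa, Wed evening→Baptiste, Thu morning→Costa, Thu afternoon→Costa.

2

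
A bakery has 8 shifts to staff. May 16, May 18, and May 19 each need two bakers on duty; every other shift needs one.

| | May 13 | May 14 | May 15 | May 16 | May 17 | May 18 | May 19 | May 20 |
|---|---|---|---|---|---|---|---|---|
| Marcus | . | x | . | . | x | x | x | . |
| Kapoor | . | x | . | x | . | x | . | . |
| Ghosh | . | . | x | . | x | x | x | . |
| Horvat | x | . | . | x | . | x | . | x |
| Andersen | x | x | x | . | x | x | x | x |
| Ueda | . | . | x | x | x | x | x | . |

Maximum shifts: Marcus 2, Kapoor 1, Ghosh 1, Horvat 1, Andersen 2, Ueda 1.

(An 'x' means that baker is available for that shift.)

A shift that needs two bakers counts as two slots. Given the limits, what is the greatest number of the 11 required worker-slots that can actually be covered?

Total capacity across all bakers is 2+1+1+1+2+1 = 8, and 11 slots are needed, so at most 8 can be filled.
An assignment achieving 8: May 13→Horvat, May 14→Marcus, May 15→Ghosh, May 16→Kapoor+Ueda, May 17→Marcus, May 19→Andersen, May 20→Andersen.
Loads: Marcus 2/2, Kapoor 1/1, Ghosh 1/1, Horvat 1/1, Andersen 2/2, Ueda 1/1.

8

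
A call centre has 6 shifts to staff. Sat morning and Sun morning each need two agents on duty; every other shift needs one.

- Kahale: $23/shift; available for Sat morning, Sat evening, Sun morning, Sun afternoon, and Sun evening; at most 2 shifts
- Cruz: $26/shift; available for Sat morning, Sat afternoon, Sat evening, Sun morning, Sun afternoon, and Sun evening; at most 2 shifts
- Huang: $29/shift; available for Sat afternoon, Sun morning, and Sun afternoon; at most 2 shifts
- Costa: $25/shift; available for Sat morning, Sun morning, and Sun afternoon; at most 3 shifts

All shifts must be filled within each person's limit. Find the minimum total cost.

$202

Picking the cheapest available agent for each shift independently would cost $191, but that ignores the shift limits.
An optimal schedule: Sat morning→Costa+Cruz, Sat afternoon→Cruz, Sat evening→Kahale, Sun morning→Costa+Huang, Sun afternoon→Costa, Sun evening→Kahale.
Total: 25 + 26 + 26 + 23 + 25 + 29 + 25 + 23 = $202.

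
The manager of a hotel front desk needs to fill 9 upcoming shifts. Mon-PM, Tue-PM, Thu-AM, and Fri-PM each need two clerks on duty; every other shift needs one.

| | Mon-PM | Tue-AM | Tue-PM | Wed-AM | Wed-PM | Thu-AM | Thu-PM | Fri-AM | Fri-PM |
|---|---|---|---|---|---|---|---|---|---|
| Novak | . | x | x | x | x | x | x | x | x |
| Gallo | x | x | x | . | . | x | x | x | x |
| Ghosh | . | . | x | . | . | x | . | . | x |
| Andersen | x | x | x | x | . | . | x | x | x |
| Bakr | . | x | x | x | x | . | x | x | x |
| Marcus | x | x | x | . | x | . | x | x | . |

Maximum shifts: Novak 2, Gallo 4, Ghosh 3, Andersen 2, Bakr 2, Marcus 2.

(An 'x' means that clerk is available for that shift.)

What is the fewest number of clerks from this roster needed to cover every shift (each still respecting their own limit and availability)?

5

13 slots to fill and no one can take more than 4, so at least ⌈13/4⌉ = 4 clerks are needed.
Any 4 clerks together have capacity at most 4+3+2+2 = 11 < 13 slots, so 4 can never suffice.
Novak, Gallo, Ghosh, Andersen, and Bakr alone can cover everything: Mon-PM→Gallo+Andersen, Tue-AM→Gallo, Tue-PM→Ghosh+Bakr, Wed-AM→Novak, Wed-PM→Novak, Thu-AM→Gallo+Ghosh, Thu-PM→Gallo, Fri-AM→Andersen, Fri-PM→Ghosh+Bakr.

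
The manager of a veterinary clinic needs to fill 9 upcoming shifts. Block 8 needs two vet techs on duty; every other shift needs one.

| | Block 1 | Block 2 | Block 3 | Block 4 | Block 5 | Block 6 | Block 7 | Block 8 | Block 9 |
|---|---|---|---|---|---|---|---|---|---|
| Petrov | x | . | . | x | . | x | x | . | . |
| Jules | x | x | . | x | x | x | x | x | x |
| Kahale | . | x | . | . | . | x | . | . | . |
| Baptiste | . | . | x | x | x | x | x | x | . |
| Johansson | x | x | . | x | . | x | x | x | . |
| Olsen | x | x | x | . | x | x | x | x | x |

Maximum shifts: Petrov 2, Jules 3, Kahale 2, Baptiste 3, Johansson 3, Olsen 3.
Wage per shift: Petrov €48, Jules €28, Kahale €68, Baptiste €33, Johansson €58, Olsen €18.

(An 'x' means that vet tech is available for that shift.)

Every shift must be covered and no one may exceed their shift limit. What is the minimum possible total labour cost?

€285

Picking the cheapest available vet tech for each shift independently would cost €200, but that ignores the shift limits.
An optimal schedule: Block 1→Jules, Block 2→Jules, Block 3→Olsen, Block 4→Baptiste, Block 5→Olsen, Block 6→Petrov, Block 7→Baptiste, Block 8→Jules+Baptiste, Block 9→Olsen.
Total: 28 + 28 + 18 + 33 + 18 + 48 + 33 + 28 + 33 + 18 = €285.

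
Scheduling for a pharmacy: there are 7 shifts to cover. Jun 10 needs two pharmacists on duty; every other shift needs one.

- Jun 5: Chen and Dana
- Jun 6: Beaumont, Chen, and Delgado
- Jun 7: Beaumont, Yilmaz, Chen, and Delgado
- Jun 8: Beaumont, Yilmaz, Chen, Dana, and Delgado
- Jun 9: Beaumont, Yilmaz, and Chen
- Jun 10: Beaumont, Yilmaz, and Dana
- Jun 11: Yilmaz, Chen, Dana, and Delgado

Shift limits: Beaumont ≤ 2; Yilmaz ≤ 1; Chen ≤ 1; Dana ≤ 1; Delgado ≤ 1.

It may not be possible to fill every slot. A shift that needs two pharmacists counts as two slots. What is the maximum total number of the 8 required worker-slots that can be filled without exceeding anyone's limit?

6

Total capacity across all pharmacists is 2+1+1+1+1 = 6, and 8 slots are needed, so at most 6 can be filled.
An assignment achieving 6: Jun 5→Chen, Jun 6→Beaumont, Jun 7→Delgado, Jun 9→Beaumont, Jun 10→Yilmaz+Dana.
Loads: Beaumont 2/2, Yilmaz 1/1, Chen 1/1, Dana 1/1, Delgado 1/1.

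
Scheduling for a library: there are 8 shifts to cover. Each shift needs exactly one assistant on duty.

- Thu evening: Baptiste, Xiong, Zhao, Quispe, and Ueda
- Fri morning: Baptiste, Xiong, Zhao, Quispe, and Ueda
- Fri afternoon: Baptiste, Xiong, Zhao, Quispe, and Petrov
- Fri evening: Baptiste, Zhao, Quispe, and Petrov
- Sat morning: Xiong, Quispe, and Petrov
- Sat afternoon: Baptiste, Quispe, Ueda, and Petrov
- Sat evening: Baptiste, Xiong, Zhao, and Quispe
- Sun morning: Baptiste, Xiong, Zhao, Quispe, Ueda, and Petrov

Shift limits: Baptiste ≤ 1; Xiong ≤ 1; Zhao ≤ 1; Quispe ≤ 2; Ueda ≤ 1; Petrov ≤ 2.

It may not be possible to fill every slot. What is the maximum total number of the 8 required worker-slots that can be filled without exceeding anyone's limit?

8

Total capacity across all assistants is 1+1+1+2+1+2 = 8, and 8 slots are needed, so at most 8 can be filled.
An assignment achieving 8: Thu evening→Quispe, Fri morning→Ueda, Fri afternoon→Petrov, Fri evening→Baptiste, Sat morning→Xiong, Sat afternoon→Quispe, Sat evening→Zhao, Sun morning→Petrov.
Loads: Baptiste 1/1, Xiong 1/1, Zhao 1/1, Quispe 2/2, Ueda 1/1, Petrov 2/2.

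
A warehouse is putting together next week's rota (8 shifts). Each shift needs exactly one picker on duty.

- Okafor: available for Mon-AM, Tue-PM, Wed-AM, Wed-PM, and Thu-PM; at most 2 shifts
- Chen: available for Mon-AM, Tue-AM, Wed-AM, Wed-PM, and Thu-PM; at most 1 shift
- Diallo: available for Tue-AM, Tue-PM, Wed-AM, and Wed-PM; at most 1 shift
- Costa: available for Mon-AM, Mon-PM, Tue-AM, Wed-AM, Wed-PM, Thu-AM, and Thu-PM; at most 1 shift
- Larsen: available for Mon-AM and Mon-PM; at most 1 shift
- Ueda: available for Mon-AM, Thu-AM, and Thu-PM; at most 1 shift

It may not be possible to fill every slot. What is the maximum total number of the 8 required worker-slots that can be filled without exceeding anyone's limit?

7

Total capacity across all pickers is 2+1+1+1+1+1 = 7, and 8 slots are needed, so at most 7 can be filled.
An assignment achieving 7: Mon-AM→Larsen, Mon-PM→Costa, Tue-AM→Chen, Tue-PM→Okafor, Wed-AM→Okafor, Wed-PM→Diallo, Thu-AM→Ueda.
Loads: Okafor 2/2, Chen 1/1, Diallo 1/1, Costa 1/1, Larsen 1/1, Ueda 1/1.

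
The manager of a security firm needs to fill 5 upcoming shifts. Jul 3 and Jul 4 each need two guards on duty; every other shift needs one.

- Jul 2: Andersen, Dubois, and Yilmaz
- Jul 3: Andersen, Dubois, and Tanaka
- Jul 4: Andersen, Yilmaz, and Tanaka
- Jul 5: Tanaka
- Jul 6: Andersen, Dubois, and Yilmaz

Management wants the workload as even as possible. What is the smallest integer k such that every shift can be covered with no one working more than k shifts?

2

With 4 guards and 7 worker-slots to fill, someone must work at least ⌈7/4⌉ = 2 shifts, so k ≥ 2.
k = 2 works: Jul 2→Andersen, Jul 3→Andersen+Dubois, Jul 4→Yilmaz+Tanaka, Jul 5→Tanaka, Jul 6→Dubois.
Loads: Andersen 2, Dubois 2, Yilmaz 1, Tanaka 2 — all ≤ 2.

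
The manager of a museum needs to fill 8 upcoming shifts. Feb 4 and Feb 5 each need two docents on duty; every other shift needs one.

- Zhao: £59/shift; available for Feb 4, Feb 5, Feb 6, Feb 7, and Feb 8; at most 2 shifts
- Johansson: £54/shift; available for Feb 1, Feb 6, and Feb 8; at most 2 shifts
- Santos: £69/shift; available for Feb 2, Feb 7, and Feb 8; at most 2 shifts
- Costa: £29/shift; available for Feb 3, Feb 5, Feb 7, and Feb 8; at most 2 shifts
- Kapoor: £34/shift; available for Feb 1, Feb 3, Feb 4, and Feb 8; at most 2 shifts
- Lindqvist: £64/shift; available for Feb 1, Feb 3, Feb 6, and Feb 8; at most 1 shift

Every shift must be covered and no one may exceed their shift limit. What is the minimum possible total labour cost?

£485

Feb 2 can only be covered by Santos, so that assignment is forced.
Feb 4 can only be covered by Zhao and Kapoor, so that assignment is forced.
Feb 5 can only be covered by Zhao and Costa, so that assignment is forced.
Picking the cheapest available docent for each shift independently would cost £425, but that ignores the shift limits.
An optimal schedule: Feb 1→Kapoor, Feb 2→Santos, Feb 3→Lindqvist, Feb 4→Kapoor+Zhao, Feb 5→Costa+Zhao, Feb 6→Johansson, Feb 7→Costa, Feb 8→Johansson.
Total: 34 + 69 + 64 + 34 + 59 + 29 + 59 + 54 + 29 + 54 = £485.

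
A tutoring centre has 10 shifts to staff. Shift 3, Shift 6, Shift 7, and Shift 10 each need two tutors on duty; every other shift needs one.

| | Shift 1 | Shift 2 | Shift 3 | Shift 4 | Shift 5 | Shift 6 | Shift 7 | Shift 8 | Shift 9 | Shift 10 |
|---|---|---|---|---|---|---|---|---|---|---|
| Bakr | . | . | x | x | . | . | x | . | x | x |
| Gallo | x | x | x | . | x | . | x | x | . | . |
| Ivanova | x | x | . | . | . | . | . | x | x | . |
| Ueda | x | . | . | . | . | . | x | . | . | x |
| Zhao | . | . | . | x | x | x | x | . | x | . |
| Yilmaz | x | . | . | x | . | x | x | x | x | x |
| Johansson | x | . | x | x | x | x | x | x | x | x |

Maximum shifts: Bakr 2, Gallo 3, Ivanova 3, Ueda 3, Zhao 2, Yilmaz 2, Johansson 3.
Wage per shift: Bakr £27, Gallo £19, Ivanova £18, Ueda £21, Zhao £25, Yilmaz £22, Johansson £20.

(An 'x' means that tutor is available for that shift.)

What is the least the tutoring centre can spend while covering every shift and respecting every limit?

Picking the cheapest available tutor for each shift independently would cost £272, but that ignores the shift limits.
An optimal schedule: Shift 1→Ueda, Shift 2→Ivanova, Shift 3→Gallo+Johansson, Shift 4→Johansson, Shift 5→Gallo, Shift 6→Johansson+Yilmaz, Shift 7→Gallo+Ueda, Shift 8→Ivanova, Shift 9→Ivanova, Shift 10→Ueda+Yilmaz.
Total: 21 + 18 + 19 + 20 + 20 + 19 + 20 + 22 + 19 + 21 + 18 + 18 + 21 + 22 = £278.

£278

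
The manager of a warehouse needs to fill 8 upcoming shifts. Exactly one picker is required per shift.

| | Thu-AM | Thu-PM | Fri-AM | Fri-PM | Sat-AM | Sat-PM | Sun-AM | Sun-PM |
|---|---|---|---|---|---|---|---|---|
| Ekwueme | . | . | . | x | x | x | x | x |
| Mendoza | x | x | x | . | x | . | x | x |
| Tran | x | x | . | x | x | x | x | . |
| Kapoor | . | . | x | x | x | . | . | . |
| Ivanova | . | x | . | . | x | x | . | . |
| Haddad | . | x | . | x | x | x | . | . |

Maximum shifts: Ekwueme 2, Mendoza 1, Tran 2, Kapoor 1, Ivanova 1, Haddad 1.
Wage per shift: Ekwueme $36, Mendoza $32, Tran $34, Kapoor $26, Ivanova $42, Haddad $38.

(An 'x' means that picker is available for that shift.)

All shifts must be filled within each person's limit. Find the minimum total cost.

$278

Picking the cheapest available picker for each shift independently would cost $240, but that ignores the shift limits.
An optimal schedule: Thu-AM→Mendoza, Thu-PM→Tran, Fri-AM→Kapoor, Fri-PM→Tran, Sat-AM→Haddad, Sat-PM→Ivanova, Sun-AM→Ekwueme, Sun-PM→Ekwueme.
Total: 32 + 34 + 26 + 34 + 38 + 42 + 36 + 36 = $278.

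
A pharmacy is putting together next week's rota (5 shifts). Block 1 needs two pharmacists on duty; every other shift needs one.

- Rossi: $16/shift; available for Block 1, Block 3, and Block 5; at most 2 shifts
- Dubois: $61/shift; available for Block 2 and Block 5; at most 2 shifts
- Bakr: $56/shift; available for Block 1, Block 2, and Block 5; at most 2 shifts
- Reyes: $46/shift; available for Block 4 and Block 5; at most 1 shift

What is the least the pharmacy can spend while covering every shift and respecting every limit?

Block 1 can only be covered by Rossi and Bakr, so that assignment is forced.
Block 3 can only be covered by Rossi, so that assignment is forced.
Block 4 can only be covered by Reyes, so that assignment is forced.
Picking the cheapest available pharmacist for each shift independently would cost $206, but that ignores the shift limits.
An optimal schedule: Block 1→Rossi+Bakr, Block 2→Bakr, Block 3→Rossi, Block 4→Reyes, Block 5→Dubois.
Total: 16 + 56 + 56 + 16 + 46 + 61 = $251.

$251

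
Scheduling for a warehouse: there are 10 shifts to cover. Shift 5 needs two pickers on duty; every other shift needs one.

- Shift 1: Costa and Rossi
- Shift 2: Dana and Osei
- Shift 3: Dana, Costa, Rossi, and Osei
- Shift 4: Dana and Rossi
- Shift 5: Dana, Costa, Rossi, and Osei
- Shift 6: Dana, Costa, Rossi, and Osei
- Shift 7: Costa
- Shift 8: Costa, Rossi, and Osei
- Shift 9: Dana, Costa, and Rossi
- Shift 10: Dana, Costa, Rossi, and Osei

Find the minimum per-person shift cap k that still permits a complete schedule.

3

With 4 pickers and 11 worker-slots to fill, someone must work at least ⌈11/4⌉ = 3 shifts, so k ≥ 3.
k = 3 works: Shift 1→Costa, Shift 2→Dana, Shift 3→Rossi, Shift 4→Dana, Shift 5→Rossi+Osei, Shift 6→Rossi, Shift 7→Costa, Shift 8→Costa, Shift 9→Dana, Shift 10→Osei.
Loads: Dana 3, Costa 3, Rossi 3, Osei 2 — all ≤ 3.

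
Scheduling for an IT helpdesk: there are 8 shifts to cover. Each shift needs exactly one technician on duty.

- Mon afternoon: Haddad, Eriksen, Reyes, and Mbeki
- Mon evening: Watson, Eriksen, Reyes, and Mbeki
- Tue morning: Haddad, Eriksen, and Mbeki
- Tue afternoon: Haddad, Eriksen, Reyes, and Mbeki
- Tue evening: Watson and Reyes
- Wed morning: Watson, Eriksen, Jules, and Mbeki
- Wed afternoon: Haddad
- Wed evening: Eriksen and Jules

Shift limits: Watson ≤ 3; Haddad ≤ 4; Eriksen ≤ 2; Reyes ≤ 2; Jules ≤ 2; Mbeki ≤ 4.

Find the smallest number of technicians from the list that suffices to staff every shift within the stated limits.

8 slots to fill and no one can take more than 4, so at least ⌈8/4⌉ = 2 technicians are needed.
Shifts {Tue evening, Wed afternoon, Wed evening} need 3 slots, but among the technicians available for them (Watson, Haddad, Eriksen, Reyes, and Jules) any 2 together supply at most 2. So 2 technicians are not enough.
Watson, Haddad, and Eriksen alone can cover everything: Mon afternoon→Haddad, Mon evening→Watson, Tue morning→Haddad, Tue afternoon→Haddad, Tue evening→Watson, Wed morning→Watson, Wed afternoon→Haddad, Wed evening→Eriksen.

3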